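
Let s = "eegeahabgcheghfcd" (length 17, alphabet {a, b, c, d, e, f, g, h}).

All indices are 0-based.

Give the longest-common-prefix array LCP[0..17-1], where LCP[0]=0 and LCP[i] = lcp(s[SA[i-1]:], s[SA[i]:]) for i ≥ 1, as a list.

rank→(start, suffix):
  0 → (6, 'abgcheghfcd')
  1 → (4, 'ahabgcheghfcd')
  2 → (7, 'bgcheghfcd')
  3 → (15, 'cd')
  4 → (9, 'cheghfcd')
  5 → (16, 'd')
  6 → (3, 'eahabgcheghfcd')
  7 → (0, 'eegeahabgcheghfcd')
  8 → (1, 'egeahabgcheghfcd')
  9 → (11, 'eghfcd')
  10 → (14, 'fcd')
  11 → (8, 'gcheghfcd')
  12 → (2, 'geahabgcheghfcd')
  13 → (12, 'ghfcd')
  14 → (5, 'habgcheghfcd')
  15 → (10, 'heghfcd')
  16 → (13, 'hfcd')

SA = [6, 4, 7, 15, 9, 16, 3, 0, 1, 11, 14, 8, 2, 12, 5, 10, 13]
[i] adj suffixes → lcp
  [1] 6/4 → 1 ('a')
  [2] 4/7 → 0 ('')
  [3] 7/15 → 0 ('')
  [4] 15/9 → 1 ('c')
  [5] 9/16 → 0 ('')
  [6] 16/3 → 0 ('')
  [7] 3/0 → 1 ('e')
  [8] 0/1 → 1 ('e')
  [9] 1/11 → 2 ('eg')
  [10] 11/14 → 0 ('')
  [11] 14/8 → 0 ('')
  [12] 8/2 → 1 ('g')
  [13] 2/12 → 1 ('g')
  [14] 12/5 → 0 ('')
  [15] 5/10 → 1 ('h')
  [16] 10/13 → 1 ('h')

[0, 1, 0, 0, 1, 0, 0, 1, 1, 2, 0, 0, 1, 1, 0, 1, 1]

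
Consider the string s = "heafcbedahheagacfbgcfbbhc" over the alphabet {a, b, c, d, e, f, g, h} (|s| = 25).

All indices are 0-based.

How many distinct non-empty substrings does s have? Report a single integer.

302

rank | idx | suffix
   0 |  14 | acfbgcfbbhc
   1 |   2 | afcbedahheagacfbgcfbbhc
   2 |  12 | agacfbgcfbbhc
   3 |   8 | ahheagacfbgcfbbhc
   4 |  21 | bbhc
   5 |   5 | bedahheagacfbgcfbbhc
   6 |  17 | bgcfbbhc
   7 |  22 | bhc
   8 |  24 | c
   9 |   4 | cbedahheagacfbgcfbbhc
  10 |  19 | cfbbhc
  11 |  15 | cfbgcfbbhc
  12 |   7 | dahheagacfbgcfbbhc
  13 |   1 | eafcbedahheagacfbgcfbbhc
  14 |  11 | eagacfbgcfbbhc
  15 |   6 | edahheagacfbgcfbbhc
  16 |  20 | fbbhc
  17 |  16 | fbgcfbbhc
  18 |   3 | fcbedahheagacfbgcfbbhc
  19 |  13 | gacfbgcfbbhc
  20 |  18 | gcfbbhc
  21 |  23 | hc
  22 |   0 | heafcbedahheagacfbgcfbbhc
  23 |  10 | heagacfbgcfbbhc
  24 |   9 | hheagacfbgcfbbhc

SA = [14, 2, 12, 8, 21, 5, 17, 22, 24, 4, 19, 15, 7, 1, 11, 6, 20, 16, 3, 13, 18, 23, 0, 10, 9]
rank  pair      lcp
   1  s[14:],s[2:]  1  'a'
   2  s[2:],s[12:]  1  'a'
   3  s[12:],s[8:]  1  'a'
   4  s[8:],s[21:]  0  ''
   5  s[21:],s[5:]  1  'b'
   6  s[5:],s[17:]  1  'b'
   7  s[17:],s[22:]  1  'b'
   8  s[22:],s[24:]  0  ''
   9  s[24:],s[4:]  1  'c'
  10  s[4:],s[19:]  1  'c'
  11  s[19:],s[15:]  3  'cfb'
  12  s[15:],s[7:]  0  ''
  13  s[7:],s[1:]  0  ''
  14  s[1:],s[11:]  2  'ea'
  15  s[11:],s[6:]  1  'e'
  16  s[6:],s[20:]  0  ''
  17  s[20:],s[16:]  2  'fb'
  18  s[16:],s[3:]  1  'f'
  19  s[3:],s[13:]  0  ''
  20  s[13:],s[18:]  1  'g'
  21  s[18:],s[23:]  0  ''
  22  s[23:],s[0:]  1  'h'
  23  s[0:],s[10:]  3  'hea'
  24  s[10:],s[9:]  1  'h'

n(n+1)/2 = 25·26/2 = 325
Σ LCP = 0 + 1 + 1 + 1 + 0 + 1 + 1 + 1 + 0 + 1 + 1 + 3 + 0 + 0 + 2 + 1 + 0 + 2 + 1 + 0 + 1 + 0 + 1 + 3 + 1 = 23
distinct = 325 − 23 = 302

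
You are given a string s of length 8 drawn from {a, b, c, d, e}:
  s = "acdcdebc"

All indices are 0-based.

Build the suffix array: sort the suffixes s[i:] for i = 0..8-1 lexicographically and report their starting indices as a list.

rank→(start, suffix):
  0 → (0, 'acdcdebc')
  1 → (6, 'bc')
  2 → (7, 'c')
  3 → (1, 'cdcdebc')
  4 → (3, 'cdebc')
  5 → (2, 'dcdebc')
  6 → (4, 'debc')
  7 → (5, 'ebc')

[0, 6, 7, 1, 3, 2, 4, 5]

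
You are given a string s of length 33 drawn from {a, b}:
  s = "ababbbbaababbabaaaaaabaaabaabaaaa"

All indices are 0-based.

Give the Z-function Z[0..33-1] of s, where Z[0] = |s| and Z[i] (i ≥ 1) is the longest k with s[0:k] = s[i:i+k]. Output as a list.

[33, 0, 2, 0, 0, 0, 0, 1, 5, 0, 2, 0, 0, 3, 0, 1, 1, 1, 1, 1, 3, 0, 1, 1, 3, 0, 1, 3, 0, 1, 1, 1, 1]

Z[0]=33
i=1: outside box; Z[1]=0
i=2: outside box; Z[2]=2 scan→box=[2,4)
i=3: min(r-i=1, Z[1]=0)=0; Z[3]=0
i=4: outside box; Z[4]=0
i=5: outside box; Z[5]=0
i=6: outside box; Z[6]=0
i=7: outside box; Z[7]=1 scan→box=[7,8)
i=8: outside box; Z[8]=5 scan→box=[8,13)
i=9: min(r-i=4, Z[1]=0)=0; Z[9]=0
i=10: min(r-i=3, Z[2]=2)=2; Z[10]=2
i=11: min(r-i=2, Z[3]=0)=0; Z[11]=0
i=12: min(r-i=1, Z[4]=0)=0; Z[12]=0
i=13: outside box; Z[13]=3 scan→box=[13,16)
i=14: min(r-i=2, Z[1]=0)=0; Z[14]=0
i=15: min(r-i=1, Z[2]=2)=1; Z[15]=1
i=16: outside box; Z[16]=1 scan→box=[16,17)
i=17: outside box; Z[17]=1 scan→box=[17,18)
i=18: outside box; Z[18]=1 scan→box=[18,19)
i=19: outside box; Z[19]=1 scan→box=[19,20)
i=20: outside box; Z[20]=3 scan→box=[20,23)
i=21: min(r-i=2, Z[1]=0)=0; Z[21]=0
i=22: min(r-i=1, Z[2]=2)=1; Z[22]=1
i=23: outside box; Z[23]=1 scan→box=[23,24)
i=24: outside box; Z[24]=3 scan→box=[24,27)
i=25: min(r-i=2, Z[1]=0)=0; Z[25]=0
i=26: min(r-i=1, Z[2]=2)=1; Z[26]=1
i=27: outside box; Z[27]=3 scan→box=[27,30)
i=28: min(r-i=2, Z[1]=0)=0; Z[28]=0
i=29: min(r-i=1, Z[2]=2)=1; Z[29]=1
i=30: outside box; Z[30]=1 scan→box=[30,31)
i=31: outside box; Z[31]=1 scan→box=[31,32)
i=32: outside box; Z[32]=1 scan→box=[32,33)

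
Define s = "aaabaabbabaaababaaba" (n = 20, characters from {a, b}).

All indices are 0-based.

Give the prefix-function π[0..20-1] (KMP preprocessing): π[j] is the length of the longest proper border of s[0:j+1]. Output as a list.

[0, 1, 2, 0, 1, 2, 0, 0, 1, 0, 1, 2, 3, 4, 5, 0, 1, 2, 0, 1]

π[0] = 0
j=1 s[j]='a': π[1]=1 (border 'a')
j=2 s[j]='a': π[2]=2 (border 'aa')
j=3 s[j]='b': k: 2→1→0; π[3]=0 (border '')
j=4 s[j]='a': π[4]=1 (border 'a')
j=5 s[j]='a': π[5]=2 (border 'aa')
j=6 s[j]='b': k: 2→1→0; π[6]=0 (border '')
j=7 s[j]='b': π[7]=0 (border '')
j=8 s[j]='a': π[8]=1 (border 'a')
j=9 s[j]='b': k: 1→0; π[9]=0 (border '')
j=10 s[j]='a': π[10]=1 (border 'a')
j=11 s[j]='a': π[11]=2 (border 'aa')
j=12 s[j]='a': π[12]=3 (border 'aaa')
j=13 s[j]='b': π[13]=4 (border 'aaab')
j=14 s[j]='a': π[14]=5 (border 'aaaba')
j=15 s[j]='b': k: 5→1→0; π[15]=0 (border '')
j=16 s[j]='a': π[16]=1 (border 'a')
j=17 s[j]='a': π[17]=2 (border 'aa')
j=18 s[j]='b': k: 2→1→0; π[18]=0 (border '')
j=19 s[j]='a': π[19]=1 (border 'a')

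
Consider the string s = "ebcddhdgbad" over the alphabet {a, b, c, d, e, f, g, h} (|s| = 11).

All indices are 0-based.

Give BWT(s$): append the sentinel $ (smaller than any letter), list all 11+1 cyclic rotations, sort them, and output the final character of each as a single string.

dbgebachd$dd

rank  rotation      last
    0  $ebcddhdgbad  d
    1  ad$ebcddhdgb  b
    2  bad$ebcddhdg  g
    3  bcddhdgbad$e  e
    4  cddhdgbad$eb  b
    5  d$ebcddhdgba  a
    6  ddhdgbad$ebc  c
    7  dgbad$ebcddh  h
    8  dhdgbad$ebcd  d
    9  ebcddhdgbad$  $
   10  gbad$ebcddhd  d
   11  hdgbad$ebcdd  d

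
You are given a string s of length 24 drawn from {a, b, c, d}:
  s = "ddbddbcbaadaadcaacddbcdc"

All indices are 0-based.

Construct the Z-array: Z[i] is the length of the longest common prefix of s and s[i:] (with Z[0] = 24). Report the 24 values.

Z[0]=24
i=1: i≥r, start 0; Z[1]=1 extend→box=[1,2)
i=2: i≥r, start 0; Z[2]=0
i=3: i≥r, start 0; Z[3]=3 extend→box=[3,6)
i=4: min(r-i=2, Z[1]=1)=1; Z[4]=1
i=5: min(r-i=1, Z[2]=0)=0; Z[5]=0
i=6: i≥r, start 0; Z[6]=0
i=7: i≥r, start 0; Z[7]=0
i=8: i≥r, start 0; Z[8]=0
i=9: i≥r, start 0; Z[9]=0
i=10: i≥r, start 0; Z[10]=1 extend→box=[10,11)
i=11: i≥r, start 0; Z[11]=0
i=12: i≥r, start 0; Z[12]=0
i=13: i≥r, start 0; Z[13]=1 extend→box=[13,14)
i=14: i≥r, start 0; Z[14]=0
i=15: i≥r, start 0; Z[15]=0
i=16: i≥r, start 0; Z[16]=0
i=17: i≥r, start 0; Z[17]=0
i=18: i≥r, start 0; Z[18]=3 extend→box=[18,21)
i=19: min(r-i=2, Z[1]=1)=1; Z[19]=1
i=20: min(r-i=1, Z[2]=0)=0; Z[20]=0
i=21: i≥r, start 0; Z[21]=0
i=22: i≥r, start 0; Z[22]=1 extend→box=[22,23)
i=23: i≥r, start 0; Z[23]=0

[24, 1, 0, 3, 1, 0, 0, 0, 0, 0, 1, 0, 0, 1, 0, 0, 0, 0, 3, 1, 0, 0, 1, 0]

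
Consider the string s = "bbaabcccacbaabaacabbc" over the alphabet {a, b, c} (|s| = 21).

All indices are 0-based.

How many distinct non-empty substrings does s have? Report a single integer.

198

sorted suffixes:
  #0 SA[0]=11  'aabaacabbc'
  #1 SA[1]=2  'aabcccacbaabaacabbc'
  #2 SA[2]=14  'aacabbc'
  #3 SA[3]=12  'abaacabbc'
  #4 SA[4]=17  'abbc'
  #5 SA[5]=3  'abcccacbaabaacabbc'
  #6 SA[6]=15  'acabbc'
  #7 SA[7]=8  'acbaabaacabbc'
  #8 SA[8]=10  'baabaacabbc'
  #9 SA[9]=1  'baabcccacbaabaacabbc'
  #10 SA[10]=13  'baacabbc'
  #11 SA[11]=0  'bbaabcccacbaabaacabbc'
  #12 SA[12]=18  'bbc'
  #13 SA[13]=19  'bc'
  #14 SA[14]=4  'bcccacbaabaacabbc'
  #15 SA[15]=20  'c'
  #16 SA[16]=16  'cabbc'
  #17 SA[17]=7  'cacbaabaacabbc'
  #18 SA[18]=9  'cbaabaacabbc'
  #19 SA[19]=6  'ccacbaabaacabbc'
  #20 SA[20]=5  'cccacbaabaacabbc'

SA = [11, 2, 14, 12, 17, 3, 15, 8, 10, 1, 13, 0, 18, 19, 4, 20, 16, 7, 9, 6, 5]
rank  pair      lcp
   1  s[11:],s[2:]  3  'aab'
   2  s[2:],s[14:]  2  'aa'
   3  s[14:],s[12:]  1  'a'
   4  s[12:],s[17:]  2  'ab'
   5  s[17:],s[3:]  2  'ab'
   6  s[3:],s[15:]  1  'a'
   7  s[15:],s[8:]  2  'ac'
   8  s[8:],s[10:]  0  ''
   9  s[10:],s[1:]  4  'baab'
  10  s[1:],s[13:]  3  'baa'
  11  s[13:],s[0:]  1  'b'
  12  s[0:],s[18:]  2  'bb'
  13  s[18:],s[19:]  1  'b'
  14  s[19:],s[4:]  2  'bc'
  15  s[4:],s[20:]  0  ''
  16  s[20:],s[16:]  1  'c'
  17  s[16:],s[7:]  2  'ca'
  18  s[7:],s[9:]  1  'c'
  19  s[9:],s[6:]  1  'c'
  20  s[6:],s[5:]  2  'cc'

n(n+1)/2 = 21·22/2 = 231
Σ LCP = 0 + 3 + 2 + 1 + 2 + 2 + 1 + 2 + 0 + 4 + 3 + 1 + 2 + 1 + 2 + 0 + 1 + 2 + 1 + 1 + 2 = 33
distinct = 231 − 33 = 198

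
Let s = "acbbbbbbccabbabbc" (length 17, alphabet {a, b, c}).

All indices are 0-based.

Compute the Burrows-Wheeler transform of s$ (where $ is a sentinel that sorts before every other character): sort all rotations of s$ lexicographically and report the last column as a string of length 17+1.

ccb$bacbbbabbbbcab

rank  rotation            last
    0  $acbbbbbbccabbabbc  c
    1  abbabbc$acbbbbbbcc  c
    2  abbc$acbbbbbbccabb  b
    3  acbbbbbbccabbabbc$  $
    4  babbc$acbbbbbbccab  b
    5  bbabbc$acbbbbbbcca  a
    6  bbbbbbccabbabbc$ac  c
    7  bbbbbccabbabbc$acb  b
    8  bbbbccabbabbc$acbb  b
    9  bbbccabbabbc$acbbb  b
   10  bbc$acbbbbbbccabba  a
   11  bbccabbabbc$acbbbb  b
   12  bc$acbbbbbbccabbab  b
   13  bccabbabbc$acbbbbb  b
   14  c$acbbbbbbccabbabb  b
   15  cabbabbc$acbbbbbbc  c
   16  cbbbbbbccabbabbc$a  a
   17  ccabbabbc$acbbbbbb  b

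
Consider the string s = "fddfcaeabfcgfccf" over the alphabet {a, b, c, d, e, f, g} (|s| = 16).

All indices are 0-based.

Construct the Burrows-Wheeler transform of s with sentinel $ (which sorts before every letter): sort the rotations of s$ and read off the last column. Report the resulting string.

fecaffcffdacdgb$c

rank  rotation           last
    0  $fddfcaeabfcgfccf  f
    1  abfcgfccf$fddfcae  e
    2  aeabfcgfccf$fddfc  c
    3  bfcgfccf$fddfcaea  a
    4  caeabfcgfccf$fddf  f
    5  ccf$fddfcaeabfcgf  f
    6  cf$fddfcaeabfcgfc  c
    7  cgfccf$fddfcaeabf  f
    8  ddfcaeabfcgfccf$f  f
    9  dfcaeabfcgfccf$fd  d
   10  eabfcgfccf$fddfca  a
   11  f$fddfcaeabfcgfcc  c
   12  fcaeabfcgfccf$fdd  d
   13  fccf$fddfcaeabfcg  g
   14  fcgfccf$fddfcaeab  b
   15  fddfcaeabfcgfccf$  $
   16  gfccf$fddfcaeabfc  c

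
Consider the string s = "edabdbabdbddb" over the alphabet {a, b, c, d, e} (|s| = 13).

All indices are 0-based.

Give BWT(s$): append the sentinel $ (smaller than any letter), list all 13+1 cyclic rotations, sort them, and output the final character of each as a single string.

bdbddaadedbbb$

rank  rotation        last
    0  $edabdbabdbddb  b
    1  abdbabdbddb$ed  d
    2  abdbddb$edabdb  b
    3  b$edabdbabdbdd  d
    4  babdbddb$edabd  d
    5  bdbabdbddb$eda  a
    6  bdbddb$edabdba  a
    7  bddb$edabdbabd  d
    8  dabdbabdbddb$e  e
    9  db$edabdbabdbd  d
   10  dbabdbddb$edab  b
   11  dbddb$edabdbab  b
   12  ddb$edabdbabdb  b
   13  edabdbabdbddb$  $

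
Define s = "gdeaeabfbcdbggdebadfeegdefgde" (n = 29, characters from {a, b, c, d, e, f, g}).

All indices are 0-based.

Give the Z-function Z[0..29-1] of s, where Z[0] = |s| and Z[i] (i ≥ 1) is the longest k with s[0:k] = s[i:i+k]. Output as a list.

Z[0]=29
i=1: outside box; Z[1]=0
i=2: outside box; Z[2]=0
i=3: outside box; Z[3]=0
i=4: outside box; Z[4]=0
i=5: outside box; Z[5]=0
i=6: outside box; Z[6]=0
i=7: outside box; Z[7]=0
i=8: outside box; Z[8]=0
i=9: outside box; Z[9]=0
i=10: outside box; Z[10]=0
i=11: outside box; Z[11]=0
i=12: outside box; Z[12]=1 extend→box=[12,13)
i=13: outside box; Z[13]=3 extend→box=[13,16)
i=14: min(r-i=2, Z[1]=0)=0; Z[14]=0
i=15: min(r-i=1, Z[2]=0)=0; Z[15]=0
i=16: outside box; Z[16]=0
i=17: outside box; Z[17]=0
i=18: outside box; Z[18]=0
i=19: outside box; Z[19]=0
i=20: outside box; Z[20]=0
i=21: outside box; Z[21]=0
i=22: outside box; Z[22]=3 extend→box=[22,25)
i=23: min(r-i=2, Z[1]=0)=0; Z[23]=0
i=24: min(r-i=1, Z[2]=0)=0; Z[24]=0
i=25: outside box; Z[25]=0
i=26: outside box; Z[26]=3 extend→box=[26,29)
i=27: min(r-i=2, Z[1]=0)=0; Z[27]=0
i=28: min(r-i=1, Z[2]=0)=0; Z[28]=0

[29, 0, 0, 0, 0, 0, 0, 0, 0, 0, 0, 0, 1, 3, 0, 0, 0, 0, 0, 0, 0, 0, 3, 0, 0, 0, 3, 0, 0]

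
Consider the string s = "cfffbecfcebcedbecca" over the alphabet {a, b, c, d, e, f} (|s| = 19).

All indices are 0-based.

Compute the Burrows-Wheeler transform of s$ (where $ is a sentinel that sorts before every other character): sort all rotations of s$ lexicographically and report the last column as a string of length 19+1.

acedfcefbe$ecbbcfcfc

rank  rotation              last
    0  $cfffbecfcebcedbecca  a
    1  a$cfffbecfcebcedbecc  c
    2  bcedbecca$cfffbecfce  e
    3  becca$cfffbecfcebced  d
    4  becfcebcedbecca$cfff  f
    5  ca$cfffbecfcebcedbec  c
    6  cca$cfffbecfcebcedbe  e
    7  cebcedbecca$cfffbecf  f
    8  cedbecca$cfffbecfceb  b
    9  cfcebcedbecca$cfffbe  e
   10  cfffbecfcebcedbecca$  $
   11  dbecca$cfffbecfcebce  e
   12  ebcedbecca$cfffbecfc  c
   13  ecca$cfffbecfcebcedb  b
   14  ecfcebcedbecca$cfffb  b
   15  edbecca$cfffbecfcebc  c
   16  fbecfcebcedbecca$cff  f
   17  fcebcedbecca$cfffbec  c
   18  ffbecfcebcedbecca$cf  f
   19  fffbecfcebcedbecca$c  c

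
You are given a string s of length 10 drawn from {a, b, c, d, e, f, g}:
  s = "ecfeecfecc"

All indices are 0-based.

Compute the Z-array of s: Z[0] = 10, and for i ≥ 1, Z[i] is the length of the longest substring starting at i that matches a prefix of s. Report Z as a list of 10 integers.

[10, 0, 0, 1, 4, 0, 0, 2, 0, 0]

Z[0]=10
i=1: i≥r, start 0; Z[1]=0
i=2: i≥r, start 0; Z[2]=0
i=3: i≥r, start 0; Z[3]=1 grow→box=[3,4)
i=4: i≥r, start 0; Z[4]=4 grow→box=[4,8)
i=5: min(r-i=3, Z[1]=0)=0; Z[5]=0
i=6: min(r-i=2, Z[2]=0)=0; Z[6]=0
i=7: min(r-i=1, Z[3]=1)=1; Z[7]=2 grow→box=[7,9)
i=8: min(r-i=1, Z[1]=0)=0; Z[8]=0
i=9: i≥r, start 0; Z[9]=0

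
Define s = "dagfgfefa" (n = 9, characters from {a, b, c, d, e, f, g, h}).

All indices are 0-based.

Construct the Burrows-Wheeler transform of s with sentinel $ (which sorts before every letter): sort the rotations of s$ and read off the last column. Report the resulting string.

rank  rotation    last
    0  $dagfgfefa  a
    1  a$dagfgfef  f
    2  agfgfefa$d  d
    3  dagfgfefa$  $
    4  efa$dagfgf  f
    5  fa$dagfgfe  e
    6  fefa$dagfg  g
    7  fgfefa$dag  g
    8  gfefa$dagf  f
    9  gfgfefa$da  a

afd$feggfa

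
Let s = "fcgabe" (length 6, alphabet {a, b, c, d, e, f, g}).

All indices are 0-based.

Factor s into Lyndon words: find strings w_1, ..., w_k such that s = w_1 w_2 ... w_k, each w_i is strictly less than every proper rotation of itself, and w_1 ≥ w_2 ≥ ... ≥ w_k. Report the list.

["f", "cg", "abe"]

emit factor 1: 'f' (i=0, period=1)
emit factor 2: 'cg' (i=1, period=2)
emit factor 3: 'abe' (i=3, period=3)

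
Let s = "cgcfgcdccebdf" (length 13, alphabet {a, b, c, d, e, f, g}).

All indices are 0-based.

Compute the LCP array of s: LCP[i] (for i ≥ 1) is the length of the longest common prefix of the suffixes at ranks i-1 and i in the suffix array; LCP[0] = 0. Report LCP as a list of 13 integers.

[0, 0, 1, 1, 1, 1, 0, 1, 0, 0, 1, 0, 2]

rank | idx | suffix
   0 |  10 | bdf
   1 |   7 | ccebdf
   2 |   5 | cdccebdf
   3 |   8 | cebdf
   4 |   2 | cfgcdccebdf
   5 |   0 | cgcfgcdccebdf
   6 |   6 | dccebdf
   7 |  11 | df
   8 |   9 | ebdf
   9 |  12 | f
  10 |   3 | fgcdccebdf
  11 |   4 | gcdccebdf
  12 |   1 | gcfgcdccebdf

SA = [10, 7, 5, 8, 2, 0, 6, 11, 9, 12, 3, 4, 1]
rank  pair      lcp
   1  s[10:],s[7:]  0  ''
   2  s[7:],s[5:]  1  'c'
   3  s[5:],s[8:]  1  'c'
   4  s[8:],s[2:]  1  'c'
   5  s[2:],s[0:]  1  'c'
   6  s[0:],s[6:]  0  ''
   7  s[6:],s[11:]  1  'd'
   8  s[11:],s[9:]  0  ''
   9  s[9:],s[12:]  0  ''
  10  s[12:],s[3:]  1  'f'
  11  s[3:],s[4:]  0  ''
  12  s[4:],s[1:]  2  'gc'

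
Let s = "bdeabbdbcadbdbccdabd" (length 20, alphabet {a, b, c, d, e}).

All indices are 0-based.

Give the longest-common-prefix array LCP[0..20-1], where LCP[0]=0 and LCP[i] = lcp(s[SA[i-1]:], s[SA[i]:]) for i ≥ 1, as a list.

rank→(start, suffix):
  0 → (3, 'abbdbcadbdbccdabd')
  1 → (17, 'abd')
  2 → (9, 'adbdbccdabd')
  3 → (4, 'bbdbcadbdbccdabd')
  4 → (7, 'bcadbdbccdabd')
  5 → (13, 'bccdabd')
  6 → (18, 'bd')
  7 → (5, 'bdbcadbdbccdabd')
  8 → (11, 'bdbccdabd')
  9 → (0, 'bdeabbdbcadbdbccdabd')
  10 → (8, 'cadbdbccdabd')
  11 → (14, 'ccdabd')
  12 → (15, 'cdabd')
  13 → (19, 'd')
  14 → (16, 'dabd')
  15 → (6, 'dbcadbdbccdabd')
  16 → (12, 'dbccdabd')
  17 → (10, 'dbdbccdabd')
  18 → (1, 'deabbdbcadbdbccdabd')
  19 → (2, 'eabbdbcadbdbccdabd')

SA = [3, 17, 9, 4, 7, 13, 18, 5, 11, 0, 8, 14, 15, 19, 16, 6, 12, 10, 1, 2]
[i] adj suffixes → lcp
  [1] 3/17 → 2 ('ab')
  [2] 17/9 → 1 ('a')
  [3] 9/4 → 0 ('')
  [4] 4/7 → 1 ('b')
  [5] 7/13 → 2 ('bc')
  [6] 13/18 → 1 ('b')
  [7] 18/5 → 2 ('bd')
  [8] 5/11 → 4 ('bdbc')
  [9] 11/0 → 2 ('bd')
  [10] 0/8 → 0 ('')
  [11] 8/14 → 1 ('c')
  [12] 14/15 → 1 ('c')
  [13] 15/19 → 0 ('')
  [14] 19/16 → 1 ('d')
  [15] 16/6 → 1 ('d')
  [16] 6/12 → 3 ('dbc')
  [17] 12/10 → 2 ('db')
  [18] 10/1 → 1 ('d')
  [19] 1/2 → 0 ('')

[0, 2, 1, 0, 1, 2, 1, 2, 4, 2, 0, 1, 1, 0, 1, 1, 3, 2, 1, 0]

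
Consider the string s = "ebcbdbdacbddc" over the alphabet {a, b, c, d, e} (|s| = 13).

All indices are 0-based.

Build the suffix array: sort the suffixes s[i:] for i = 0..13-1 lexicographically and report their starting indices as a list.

rank | idx | suffix
   0 |   7 | acbddc
   1 |   1 | bcbdbdacbddc
   2 |   5 | bdacbddc
   3 |   3 | bdbdacbddc
   4 |   9 | bddc
   5 |  12 | c
   6 |   2 | cbdbdacbddc
   7 |   8 | cbddc
   8 |   6 | dacbddc
   9 |   4 | dbdacbddc
  10 |  11 | dc
  11 |  10 | ddc
  12 |   0 | ebcbdbdacbddc

[7, 1, 5, 3, 9, 12, 2, 8, 6, 4, 11, 10, 0]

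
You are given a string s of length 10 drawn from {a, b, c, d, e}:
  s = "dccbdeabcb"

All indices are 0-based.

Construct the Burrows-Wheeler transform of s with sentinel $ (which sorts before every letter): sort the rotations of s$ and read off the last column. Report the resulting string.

rank  rotation     last
    0  $dccbdeabcb  b
    1  abcb$dccbde  e
    2  b$dccbdeabc  c
    3  bcb$dccbdea  a
    4  bdeabcb$dcc  c
    5  cb$dccbdeab  b
    6  cbdeabcb$dc  c
    7  ccbdeabcb$d  d
    8  dccbdeabcb$  $
    9  deabcb$dccb  b
   10  eabcb$dccbd  d

becacbcd$bd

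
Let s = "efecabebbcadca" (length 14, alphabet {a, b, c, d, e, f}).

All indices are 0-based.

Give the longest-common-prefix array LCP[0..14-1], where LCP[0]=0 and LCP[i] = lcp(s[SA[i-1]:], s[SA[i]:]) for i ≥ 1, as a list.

sorted suffixes:
  #0 SA[0]=13  'a'
  #1 SA[1]=4  'abebbcadca'
  #2 SA[2]=10  'adca'
  #3 SA[3]=7  'bbcadca'
  #4 SA[4]=8  'bcadca'
  #5 SA[5]=5  'bebbcadca'
  #6 SA[6]=12  'ca'
  #7 SA[7]=3  'cabebbcadca'
  #8 SA[8]=9  'cadca'
  #9 SA[9]=11  'dca'
  #10 SA[10]=6  'ebbcadca'
  #11 SA[11]=2  'ecabebbcadca'
  #12 SA[12]=0  'efecabebbcadca'
  #13 SA[13]=1  'fecabebbcadca'

SA = [13, 4, 10, 7, 8, 5, 12, 3, 9, 11, 6, 2, 0, 1]
rank  pair      lcp
   1  s[13:],s[4:]  1  'a'
   2  s[4:],s[10:]  1  'a'
   3  s[10:],s[7:]  0  ''
   4  s[7:],s[8:]  1  'b'
   5  s[8:],s[5:]  1  'b'
   6  s[5:],s[12:]  0  ''
   7  s[12:],s[3:]  2  'ca'
   8  s[3:],s[9:]  2  'ca'
   9  s[9:],s[11:]  0  ''
  10  s[11:],s[6:]  0  ''
  11  s[6:],s[2:]  1  'e'
  12  s[2:],s[0:]  1  'e'
  13  s[0:],s[1:]  0  ''

[0, 1, 1, 0, 1, 1, 0, 2, 2, 0, 0, 1, 1, 0]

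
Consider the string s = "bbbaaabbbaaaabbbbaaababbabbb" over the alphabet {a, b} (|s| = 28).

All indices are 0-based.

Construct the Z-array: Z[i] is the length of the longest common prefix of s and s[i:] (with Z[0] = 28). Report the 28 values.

Z[0]=28
i=1: fresh scan; Z[1]=2 scan→box=[1,3)
i=2: min(r-i=1, Z[1]=2)=1; Z[2]=1
i=3: fresh scan; Z[3]=0
i=4: fresh scan; Z[4]=0
i=5: fresh scan; Z[5]=0
i=6: fresh scan; Z[6]=6 scan→box=[6,12)
i=7: min(r-i=5, Z[1]=2)=2; Z[7]=2
i=8: min(r-i=4, Z[2]=1)=1; Z[8]=1
i=9: min(r-i=3, Z[3]=0)=0; Z[9]=0
i=10: min(r-i=2, Z[4]=0)=0; Z[10]=0
i=11: min(r-i=1, Z[5]=0)=0; Z[11]=0
i=12: fresh scan; Z[12]=0
i=13: fresh scan; Z[13]=3 scan→box=[13,16)
i=14: min(r-i=2, Z[1]=2)=2; Z[14]=7 scan→box=[14,21)
i=15: min(r-i=6, Z[1]=2)=2; Z[15]=2
i=16: min(r-i=5, Z[2]=1)=1; Z[16]=1
i=17: min(r-i=4, Z[3]=0)=0; Z[17]=0
i=18: min(r-i=3, Z[4]=0)=0; Z[18]=0
i=19: min(r-i=2, Z[5]=0)=0; Z[19]=0
i=20: min(r-i=1, Z[6]=6)=1; Z[20]=1
i=21: fresh scan; Z[21]=0
i=22: fresh scan; Z[22]=2 scan→box=[22,24)
i=23: min(r-i=1, Z[1]=2)=1; Z[23]=1
i=24: fresh scan; Z[24]=0
i=25: fresh scan; Z[25]=3 scan→box=[25,28)
i=26: min(r-i=2, Z[1]=2)=2; Z[26]=2
i=27: min(r-i=1, Z[2]=1)=1; Z[27]=1

[28, 2, 1, 0, 0, 0, 6, 2, 1, 0, 0, 0, 0, 3, 7, 2, 1, 0, 0, 0, 1, 0, 2, 1, 0, 3, 2, 1]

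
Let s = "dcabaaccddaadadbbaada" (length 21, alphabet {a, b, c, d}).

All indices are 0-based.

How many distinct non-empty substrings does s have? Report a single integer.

sorted suffixes:
  #0 SA[0]=20  'a'
  #1 SA[1]=4  'aaccddaadadbbaada'
  #2 SA[2]=17  'aada'
  #3 SA[3]=10  'aadadbbaada'
  #4 SA[4]=2  'abaaccddaadadbbaada'
  #5 SA[5]=5  'accddaadadbbaada'
  #6 SA[6]=18  'ada'
  #7 SA[7]=11  'adadbbaada'
  #8 SA[8]=13  'adbbaada'
  #9 SA[9]=3  'baaccddaadadbbaada'
  #10 SA[10]=16  'baada'
  #11 SA[11]=15  'bbaada'
  #12 SA[12]=1  'cabaaccddaadadbbaada'
  #13 SA[13]=6  'ccddaadadbbaada'
  #14 SA[14]=7  'cddaadadbbaada'
  #15 SA[15]=19  'da'
  #16 SA[16]=9  'daadadbbaada'
  #17 SA[17]=12  'dadbbaada'
  #18 SA[18]=14  'dbbaada'
  #19 SA[19]=0  'dcabaaccddaadadbbaada'
  #20 SA[20]=8  'ddaadadbbaada'

SA = [20, 4, 17, 10, 2, 5, 18, 11, 13, 3, 16, 15, 1, 6, 7, 19, 9, 12, 14, 0, 8]
i: (SA[i-1],SA[i]) lcp shared
  1: (20,4) 1 'a'
  2: (4,17) 2 'aa'
  3: (17,10) 4 'aada'
  4: (10,2) 1 'a'
  5: (2,5) 1 'a'
  6: (5,18) 1 'a'
  7: (18,11) 3 'ada'
  8: (11,13) 2 'ad'
  9: (13,3) 0 ''
  10: (3,16) 3 'baa'
  11: (16,15) 1 'b'
  12: (15,1) 0 ''
  13: (1,6) 1 'c'
  14: (6,7) 1 'c'
  15: (7,19) 0 ''
  16: (19,9) 2 'da'
  17: (9,12) 2 'da'
  18: (12,14) 1 'd'
  19: (14,0) 1 'd'
  20: (0,8) 1 'd'

n(n+1)/2 = 21·22/2 = 231
Σ LCP = 0 + 1 + 2 + 4 + 1 + 1 + 1 + 3 + 2 + 0 + 3 + 1 + 0 + 1 + 1 + 0 + 2 + 2 + 1 + 1 + 1 = 28
distinct = 231 − 28 = 203

203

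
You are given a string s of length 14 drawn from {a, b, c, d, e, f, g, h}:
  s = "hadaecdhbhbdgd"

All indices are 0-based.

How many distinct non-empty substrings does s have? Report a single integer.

97

rank→(start, suffix):
  0 → (1, 'adaecdhbhbdgd')
  1 → (3, 'aecdhbhbdgd')
  2 → (10, 'bdgd')
  3 → (8, 'bhbdgd')
  4 → (5, 'cdhbhbdgd')
  5 → (13, 'd')
  6 → (2, 'daecdhbhbdgd')
  7 → (11, 'dgd')
  8 → (6, 'dhbhbdgd')
  9 → (4, 'ecdhbhbdgd')
  10 → (12, 'gd')
  11 → (0, 'hadaecdhbhbdgd')
  12 → (9, 'hbdgd')
  13 → (7, 'hbhbdgd')

SA = [1, 3, 10, 8, 5, 13, 2, 11, 6, 4, 12, 0, 9, 7]
[i] adj suffixes → lcp
  [1] 1/3 → 1 ('a')
  [2] 3/10 → 0 ('')
  [3] 10/8 → 1 ('b')
  [4] 8/5 → 0 ('')
  [5] 5/13 → 0 ('')
  [6] 13/2 → 1 ('d')
  [7] 2/11 → 1 ('d')
  [8] 11/6 → 1 ('d')
  [9] 6/4 → 0 ('')
  [10] 4/12 → 0 ('')
  [11] 12/0 → 0 ('')
  [12] 0/9 → 1 ('h')
  [13] 9/7 → 2 ('hb')

n(n+1)/2 = 14·15/2 = 105
Σ LCP = 0 + 1 + 0 + 1 + 0 + 0 + 1 + 1 + 1 + 0 + 0 + 0 + 1 + 2 = 8
distinct = 105 − 8 = 97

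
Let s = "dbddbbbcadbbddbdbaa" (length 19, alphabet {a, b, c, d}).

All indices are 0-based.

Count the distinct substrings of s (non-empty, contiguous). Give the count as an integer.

rank→(start, suffix):
  0 → (18, 'a')
  1 → (17, 'aa')
  2 → (8, 'adbbddbdbaa')
  3 → (16, 'baa')
  4 → (4, 'bbbcadbbddbdbaa')
  5 → (5, 'bbcadbbddbdbaa')
  6 → (10, 'bbddbdbaa')
  7 → (6, 'bcadbbddbdbaa')
  8 → (14, 'bdbaa')
  9 → (1, 'bddbbbcadbbddbdbaa')
  10 → (11, 'bddbdbaa')
  11 → (7, 'cadbbddbdbaa')
  12 → (15, 'dbaa')
  13 → (3, 'dbbbcadbbddbdbaa')
  14 → (9, 'dbbddbdbaa')
  15 → (13, 'dbdbaa')
  16 → (0, 'dbddbbbcadbbddbdbaa')
  17 → (2, 'ddbbbcadbbddbdbaa')
  18 → (12, 'ddbdbaa')

SA = [18, 17, 8, 16, 4, 5, 10, 6, 14, 1, 11, 7, 15, 3, 9, 13, 0, 2, 12]
[i] adj suffixes → lcp
  [1] 18/17 → 1 ('a')
  [2] 17/8 → 1 ('a')
  [3] 8/16 → 0 ('')
  [4] 16/4 → 1 ('b')
  [5] 4/5 → 2 ('bb')
  [6] 5/10 → 2 ('bb')
  [7] 10/6 → 1 ('b')
  [8] 6/14 → 1 ('b')
  [9] 14/1 → 2 ('bd')
  [10] 1/11 → 4 ('bddb')
  [11] 11/7 → 0 ('')
  [12] 7/15 → 0 ('')
  [13] 15/3 → 2 ('db')
  [14] 3/9 → 3 ('dbb')
  [15] 9/13 → 2 ('db')
  [16] 13/0 → 3 ('dbd')
  [17] 0/2 → 1 ('d')
  [18] 2/12 → 3 ('ddb')

n(n+1)/2 = 19·20/2 = 190
Σ LCP = 0 + 1 + 1 + 0 + 1 + 2 + 2 + 1 + 1 + 2 + 4 + 0 + 0 + 2 + 3 + 2 + 3 + 1 + 3 = 29
distinct = 190 − 29 = 161

161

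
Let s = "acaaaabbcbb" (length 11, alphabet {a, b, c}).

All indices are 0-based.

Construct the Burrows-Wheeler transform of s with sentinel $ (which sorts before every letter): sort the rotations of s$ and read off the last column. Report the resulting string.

rank  rotation      last
    0  $acaaaabbcbb  b
    1  aaaabbcbb$ac  c
    2  aaabbcbb$aca  a
    3  aabbcbb$acaa  a
    4  abbcbb$acaaa  a
    5  acaaaabbcbb$  $
    6  b$acaaaabbcb  b
    7  bb$acaaaabbc  c
    8  bbcbb$acaaaa  a
    9  bcbb$acaaaab  b
   10  caaaabbcbb$a  a
   11  cbb$acaaaabb  b

bcaaa$bcabab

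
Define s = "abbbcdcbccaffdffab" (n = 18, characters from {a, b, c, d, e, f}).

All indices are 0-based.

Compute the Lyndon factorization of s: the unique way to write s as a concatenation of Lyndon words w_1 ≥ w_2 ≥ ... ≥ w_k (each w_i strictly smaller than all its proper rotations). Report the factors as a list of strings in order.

emit factor 1: 'abbbcdcbccaffdff' (i=0, period=16)
emit factor 2: 'ab' (i=16, period=2)

["abbbcdcbccaffdff", "ab"]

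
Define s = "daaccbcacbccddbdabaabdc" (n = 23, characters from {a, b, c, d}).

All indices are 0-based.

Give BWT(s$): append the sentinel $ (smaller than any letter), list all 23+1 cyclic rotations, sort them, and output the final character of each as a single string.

cbddacaaccdadbcaabc$bdbc

rank  rotation                  last
    0  $daaccbcacbccddbdabaabdc  c
    1  aabdc$daaccbcacbccddbdab  b
    2  aaccbcacbccddbdabaabdc$d  d
    3  abaabdc$daaccbcacbccddbd  d
    4  abdc$daaccbcacbccddbdaba  a
    5  acbccddbdabaabdc$daaccbc  c
    6  accbcacbccddbdabaabdc$da  a
    7  baabdc$daaccbcacbccddbda  a
    8  bcacbccddbdabaabdc$daacc  c
    9  bccddbdabaabdc$daaccbcac  c
   10  bdabaabdc$daaccbcacbccdd  d
   11  bdc$daaccbcacbccddbdabaa  a
   12  c$daaccbcacbccddbdabaabd  d
   13  cacbccddbdabaabdc$daaccb  b
   14  cbcacbccddbdabaabdc$daac  c
   15  cbccddbdabaabdc$daaccbca  a
   16  ccbcacbccddbdabaabdc$daa  a
   17  ccddbdabaabdc$daaccbcacb  b
   18  cddbdabaabdc$daaccbcacbc  c
   19  daaccbcacbccddbdabaabdc$  $
   20  dabaabdc$daaccbcacbccddb  b
   21  dbdabaabdc$daaccbcacbccd  d
   22  dc$daaccbcacbccddbdabaab  b
   23  ddbdabaabdc$daaccbcacbcc  c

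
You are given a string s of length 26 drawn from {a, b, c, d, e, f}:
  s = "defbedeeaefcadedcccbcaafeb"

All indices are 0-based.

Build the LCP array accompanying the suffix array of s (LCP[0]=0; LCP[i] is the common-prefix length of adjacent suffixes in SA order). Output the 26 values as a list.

[0, 1, 1, 1, 0, 1, 1, 0, 2, 1, 1, 2, 0, 1, 2, 2, 0, 1, 1, 2, 1, 1, 2, 0, 1, 1]

sorted suffixes:
  #0 SA[0]=21  'aafeb'
  #1 SA[1]=12  'adedcccbcaafeb'
  #2 SA[2]=8  'aefcadedcccbcaafeb'
  #3 SA[3]=22  'afeb'
  #4 SA[4]=25  'b'
  #5 SA[5]=19  'bcaafeb'
  #6 SA[6]=3  'bedeeaefcadedcccbcaafeb'
  #7 SA[7]=20  'caafeb'
  #8 SA[8]=11  'cadedcccbcaafeb'
  #9 SA[9]=18  'cbcaafeb'
  #10 SA[10]=17  'ccbcaafeb'
  #11 SA[11]=16  'cccbcaafeb'
  #12 SA[12]=15  'dcccbcaafeb'
  #13 SA[13]=13  'dedcccbcaafeb'
  #14 SA[14]=5  'deeaefcadedcccbcaafeb'
  #15 SA[15]=0  'defbedeeaefcadedcccbcaafeb'
  #16 SA[16]=7  'eaefcadedcccbcaafeb'
  #17 SA[17]=24  'eb'
  #18 SA[18]=14  'edcccbcaafeb'
  #19 SA[19]=4  'edeeaefcadedcccbcaafeb'
  #20 SA[20]=6  'eeaefcadedcccbcaafeb'
  #21 SA[21]=1  'efbedeeaefcadedcccbcaafeb'
  #22 SA[22]=9  'efcadedcccbcaafeb'
  #23 SA[23]=2  'fbedeeaefcadedcccbcaafeb'
  #24 SA[24]=10  'fcadedcccbcaafeb'
  #25 SA[25]=23  'feb'

SA = [21, 12, 8, 22, 25, 19, 3, 20, 11, 18, 17, 16, 15, 13, 5, 0, 7, 24, 14, 4, 6, 1, 9, 2, 10, 23]
i: (SA[i-1],SA[i]) lcp shared
  1: (21,12) 1 'a'
  2: (12,8) 1 'a'
  3: (8,22) 1 'a'
  4: (22,25) 0 ''
  5: (25,19) 1 'b'
  6: (19,3) 1 'b'
  7: (3,20) 0 ''
  8: (20,11) 2 'ca'
  9: (11,18) 1 'c'
  10: (18,17) 1 'c'
  11: (17,16) 2 'cc'
  12: (16,15) 0 ''
  13: (15,13) 1 'd'
  14: (13,5) 2 'de'
  15: (5,0) 2 'de'
  16: (0,7) 0 ''
  17: (7,24) 1 'e'
  18: (24,14) 1 'e'
  19: (14,4) 2 'ed'
  20: (4,6) 1 'e'
  21: (6,1) 1 'e'
  22: (1,9) 2 'ef'
  23: (9,2) 0 ''
  24: (2,10) 1 'f'
  25: (10,23) 1 'f'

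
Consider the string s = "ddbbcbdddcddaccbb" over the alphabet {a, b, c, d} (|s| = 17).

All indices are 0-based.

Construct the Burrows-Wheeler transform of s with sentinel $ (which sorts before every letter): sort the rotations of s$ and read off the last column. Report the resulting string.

bdbcdbccbaddddc$db

rank  rotation            last
    0  $ddbbcbdddcddaccbb  b
    1  accbb$ddbbcbdddcdd  d
    2  b$ddbbcbdddcddaccb  b
    3  bb$ddbbcbdddcddacc  c
    4  bbcbdddcddaccbb$dd  d
    5  bcbdddcddaccbb$ddb  b
    6  bdddcddaccbb$ddbbc  c
    7  cbb$ddbbcbdddcddac  c
    8  cbdddcddaccbb$ddbb  b
    9  ccbb$ddbbcbdddcdda  a
   10  cddaccbb$ddbbcbddd  d
   11  daccbb$ddbbcbdddcd  d
   12  dbbcbdddcddaccbb$d  d
   13  dcddaccbb$ddbbcbdd  d
   14  ddaccbb$ddbbcbdddc  c
   15  ddbbcbdddcddaccbb$  $
   16  ddcddaccbb$ddbbcbd  d
   17  dddcddaccbb$ddbbcb  b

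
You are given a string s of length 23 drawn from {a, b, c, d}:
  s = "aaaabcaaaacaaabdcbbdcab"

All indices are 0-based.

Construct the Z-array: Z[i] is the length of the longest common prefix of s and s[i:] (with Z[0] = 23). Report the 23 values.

[23, 3, 2, 1, 0, 0, 4, 3, 2, 1, 0, 3, 2, 1, 0, 0, 0, 0, 0, 0, 0, 1, 0]

Z[0]=23
i=1: fresh scan; Z[1]=3 grow→box=[1,4)
i=2: min(r-i=2, Z[1]=3)=2; Z[2]=2
i=3: min(r-i=1, Z[2]=2)=1; Z[3]=1
i=4: fresh scan; Z[4]=0
i=5: fresh scan; Z[5]=0
i=6: fresh scan; Z[6]=4 grow→box=[6,10)
i=7: min(r-i=3, Z[1]=3)=3; Z[7]=3
i=8: min(r-i=2, Z[2]=2)=2; Z[8]=2
i=9: min(r-i=1, Z[3]=1)=1; Z[9]=1
i=10: fresh scan; Z[10]=0
i=11: fresh scan; Z[11]=3 grow→box=[11,14)
i=12: min(r-i=2, Z[1]=3)=2; Z[12]=2
i=13: min(r-i=1, Z[2]=2)=1; Z[13]=1
i=14: fresh scan; Z[14]=0
i=15: fresh scan; Z[15]=0
i=16: fresh scan; Z[16]=0
i=17: fresh scan; Z[17]=0
i=18: fresh scan; Z[18]=0
i=19: fresh scan; Z[19]=0
i=20: fresh scan; Z[20]=0
i=21: fresh scan; Z[21]=1 grow→box=[21,22)
i=22: fresh scan; Z[22]=0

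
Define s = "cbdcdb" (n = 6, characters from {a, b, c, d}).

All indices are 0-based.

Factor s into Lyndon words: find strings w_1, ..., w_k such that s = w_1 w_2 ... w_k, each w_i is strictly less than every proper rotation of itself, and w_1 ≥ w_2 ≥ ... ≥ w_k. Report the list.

emit factor 1: 'c' (i=0, period=1)
emit factor 2: 'bdcd' (i=1, period=4)
emit factor 3: 'b' (i=5, period=1)

["c", "bdcd", "b"]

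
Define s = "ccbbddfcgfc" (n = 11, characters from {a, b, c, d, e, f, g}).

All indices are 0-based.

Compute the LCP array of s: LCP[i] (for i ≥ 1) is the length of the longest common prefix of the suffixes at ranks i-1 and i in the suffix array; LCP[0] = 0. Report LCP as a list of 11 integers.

rank→(start, suffix):
  0 → (2, 'bbddfcgfc')
  1 → (3, 'bddfcgfc')
  2 → (10, 'c')
  3 → (1, 'cbbddfcgfc')
  4 → (0, 'ccbbddfcgfc')
  5 → (7, 'cgfc')
  6 → (4, 'ddfcgfc')
  7 → (5, 'dfcgfc')
  8 → (9, 'fc')
  9 → (6, 'fcgfc')
  10 → (8, 'gfc')

SA = [2, 3, 10, 1, 0, 7, 4, 5, 9, 6, 8]
rank  pair      lcp
   1  s[2:],s[3:]  1  'b'
   2  s[3:],s[10:]  0  ''
   3  s[10:],s[1:]  1  'c'
   4  s[1:],s[0:]  1  'c'
   5  s[0:],s[7:]  1  'c'
   6  s[7:],s[4:]  0  ''
   7  s[4:],s[5:]  1  'd'
   8  s[5:],s[9:]  0  ''
   9  s[9:],s[6:]  2  'fc'
  10  s[6:],s[8:]  0  ''

[0, 1, 0, 1, 1, 1, 0, 1, 0, 2, 0]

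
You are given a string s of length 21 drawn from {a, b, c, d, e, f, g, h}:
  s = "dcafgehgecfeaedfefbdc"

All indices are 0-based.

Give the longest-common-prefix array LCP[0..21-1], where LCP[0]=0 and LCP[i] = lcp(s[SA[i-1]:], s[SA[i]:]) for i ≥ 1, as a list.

[0, 1, 0, 0, 1, 1, 0, 2, 1, 0, 1, 1, 1, 1, 0, 1, 2, 1, 0, 2, 0]

rank→(start, suffix):
  0 → (12, 'aedfefbdc')
  1 → (2, 'afgehgecfeaedfefbdc')
  2 → (18, 'bdc')
  3 → (20, 'c')
  4 → (1, 'cafgehgecfeaedfefbdc')
  5 → (9, 'cfeaedfefbdc')
  6 → (19, 'dc')
  7 → (0, 'dcafgehgecfeaedfefbdc')
  8 → (14, 'dfefbdc')
  9 → (11, 'eaedfefbdc')
  10 → (8, 'ecfeaedfefbdc')
  11 → (13, 'edfefbdc')
  12 → (16, 'efbdc')
  13 → (5, 'ehgecfeaedfefbdc')
  14 → (17, 'fbdc')
  15 → (10, 'feaedfefbdc')
  16 → (15, 'fefbdc')
  17 → (3, 'fgehgecfeaedfefbdc')
  18 → (7, 'gecfeaedfefbdc')
  19 → (4, 'gehgecfeaedfefbdc')
  20 → (6, 'hgecfeaedfefbdc')

SA = [12, 2, 18, 20, 1, 9, 19, 0, 14, 11, 8, 13, 16, 5, 17, 10, 15, 3, 7, 4, 6]
rank  pair      lcp
   1  s[12:],s[2:]  1  'a'
   2  s[2:],s[18:]  0  ''
   3  s[18:],s[20:]  0  ''
   4  s[20:],s[1:]  1  'c'
   5  s[1:],s[9:]  1  'c'
   6  s[9:],s[19:]  0  ''
   7  s[19:],s[0:]  2  'dc'
   8  s[0:],s[14:]  1  'd'
   9  s[14:],s[11:]  0  ''
  10  s[11:],s[8:]  1  'e'
  11  s[8:],s[13:]  1  'e'
  12  s[13:],s[16:]  1  'e'
  13  s[16:],s[5:]  1  'e'
  14  s[5:],s[17:]  0  ''
  15  s[17:],s[10:]  1  'f'
  16  s[10:],s[15:]  2  'fe'
  17  s[15:],s[3:]  1  'f'
  18  s[3:],s[7:]  0  ''
  19  s[7:],s[4:]  2  'ge'
  20  s[4:],s[6:]  0  ''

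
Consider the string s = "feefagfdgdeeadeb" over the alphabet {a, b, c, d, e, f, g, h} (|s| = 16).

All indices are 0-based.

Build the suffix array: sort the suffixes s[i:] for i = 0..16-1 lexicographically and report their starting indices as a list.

[12, 4, 15, 13, 9, 7, 11, 14, 10, 1, 2, 3, 6, 0, 8, 5]

rank→(start, suffix):
  0 → (12, 'adeb')
  1 → (4, 'agfdgdeeadeb')
  2 → (15, 'b')
  3 → (13, 'deb')
  4 → (9, 'deeadeb')
  5 → (7, 'dgdeeadeb')
  6 → (11, 'eadeb')
  7 → (14, 'eb')
  8 → (10, 'eeadeb')
  9 → (1, 'eefagfdgdeeadeb')
  10 → (2, 'efagfdgdeeadeb')
  11 → (3, 'fagfdgdeeadeb')
  12 → (6, 'fdgdeeadeb')
  13 → (0, 'feefagfdgdeeadeb')
  14 → (8, 'gdeeadeb')
  15 → (5, 'gfdgdeeadeb')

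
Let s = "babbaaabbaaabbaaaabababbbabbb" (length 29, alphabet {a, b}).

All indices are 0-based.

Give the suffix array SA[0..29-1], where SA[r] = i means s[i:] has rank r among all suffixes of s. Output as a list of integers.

sorted suffixes:
  #0 SA[0]=14  'aaaabababbbabbb'
  #1 SA[1]=15  'aaabababbbabbb'
  #2 SA[2]=9  'aaabbaaaabababbbabbb'
  #3 SA[3]=4  'aaabbaaabbaaaabababbbabbb'
  #4 SA[4]=16  'aabababbbabbb'
  #5 SA[5]=10  'aabbaaaabababbbabbb'
  #6 SA[6]=5  'aabbaaabbaaaabababbbabbb'
  #7 SA[7]=17  'abababbbabbb'
  #8 SA[8]=19  'ababbbabbb'
  #9 SA[9]=11  'abbaaaabababbbabbb'
  #10 SA[10]=6  'abbaaabbaaaabababbbabbb'
  #11 SA[11]=1  'abbaaabbaaabbaaaabababbbabbb'
  #12 SA[12]=25  'abbb'
  #13 SA[13]=21  'abbbabbb'
  #14 SA[14]=28  'b'
  #15 SA[15]=13  'baaaabababbbabbb'
  #16 SA[16]=8  'baaabbaaaabababbbabbb'
  #17 SA[17]=3  'baaabbaaabbaaaabababbbabbb'
  #18 SA[18]=18  'bababbbabbb'
  #19 SA[19]=0  'babbaaabbaaabbaaaabababbbabbb'
  #20 SA[20]=24  'babbb'
  #21 SA[21]=20  'babbbabbb'
  #22 SA[22]=27  'bb'
  #23 SA[23]=12  'bbaaaabababbbabbb'
  #24 SA[24]=7  'bbaaabbaaaabababbbabbb'
  #25 SA[25]=2  'bbaaabbaaabbaaaabababbbabbb'
  #26 SA[26]=23  'bbabbb'
  #27 SA[27]=26  'bbb'
  #28 SA[28]=22  'bbbabbb'

[14, 15, 9, 4, 16, 10, 5, 17, 19, 11, 6, 1, 25, 21, 28, 13, 8, 3, 18, 0, 24, 20, 27, 12, 7, 2, 23, 26, 22]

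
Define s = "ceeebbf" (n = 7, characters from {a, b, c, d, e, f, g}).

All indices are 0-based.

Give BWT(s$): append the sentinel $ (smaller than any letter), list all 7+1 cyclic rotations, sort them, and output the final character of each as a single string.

feb$eecb

rank  rotation  last
    0  $ceeebbf  f
    1  bbf$ceee  e
    2  bf$ceeeb  b
    3  ceeebbf$  $
    4  ebbf$cee  e
    5  eebbf$ce  e
    6  eeebbf$c  c
    7  f$ceeebb  b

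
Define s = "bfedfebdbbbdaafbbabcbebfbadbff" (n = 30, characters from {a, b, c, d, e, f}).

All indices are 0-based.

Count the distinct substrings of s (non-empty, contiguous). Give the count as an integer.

rank | idx | suffix
   0 |  12 | aafbbabcbebfbadbff
   1 |  17 | abcbebfbadbff
   2 |  25 | adbff
   3 |  13 | afbbabcbebfbadbff
   4 |  16 | babcbebfbadbff
   5 |  24 | badbff
   6 |  15 | bbabcbebfbadbff
   7 |   8 | bbbdaafbbabcbebfbadbff
   8 |   9 | bbdaafbbabcbebfbadbff
   9 |  18 | bcbebfbadbff
  10 |  10 | bdaafbbabcbebfbadbff
  11 |   6 | bdbbbdaafbbabcbebfbadbff
  12 |  20 | bebfbadbff
  13 |  22 | bfbadbff
  14 |   0 | bfedfebdbbbdaafbbabcbebfbadbff
  15 |  27 | bff
  16 |  19 | cbebfbadbff
  17 |  11 | daafbbabcbebfbadbff
  18 |   7 | dbbbdaafbbabcbebfbadbff
  19 |  26 | dbff
  20 |   3 | dfebdbbbdaafbbabcbebfbadbff
  21 |   5 | ebdbbbdaafbbabcbebfbadbff
  22 |  21 | ebfbadbff
  23 |   2 | edfebdbbbdaafbbabcbebfbadbff
  24 |  29 | f
  25 |  23 | fbadbff
  26 |  14 | fbbabcbebfbadbff
  27 |   4 | febdbbbdaafbbabcbebfbadbff
  28 |   1 | fedfebdbbbdaafbbabcbebfbadbff
  29 |  28 | ff

SA = [12, 17, 25, 13, 16, 24, 15, 8, 9, 18, 10, 6, 20, 22, 0, 27, 19, 11, 7, 26, 3, 5, 21, 2, 29, 23, 14, 4, 1, 28]
i: (SA[i-1],SA[i]) lcp shared
  1: (12,17) 1 'a'
  2: (17,25) 1 'a'
  3: (25,13) 1 'a'
  4: (13,16) 0 ''
  5: (16,24) 2 'ba'
  6: (24,15) 1 'b'
  7: (15,8) 2 'bb'
  8: (8,9) 2 'bb'
  9: (9,18) 1 'b'
  10: (18,10) 1 'b'
  11: (10,6) 2 'bd'
  12: (6,20) 1 'b'
  13: (20,22) 1 'b'
  14: (22,0) 2 'bf'
  15: (0,27) 2 'bf'
  16: (27,19) 0 ''
  17: (19,11) 0 ''
  18: (11,7) 1 'd'
  19: (7,26) 2 'db'
  20: (26,3) 1 'd'
  21: (3,5) 0 ''
  22: (5,21) 2 'eb'
  23: (21,2) 1 'e'
  24: (2,29) 0 ''
  25: (29,23) 1 'f'
  26: (23,14) 2 'fb'
  27: (14,4) 1 'f'
  28: (4,1) 2 'fe'
  29: (1,28) 1 'f'

n(n+1)/2 = 30·31/2 = 465
Σ LCP = 0 + 1 + 1 + 1 + 0 + 2 + 1 + 2 + 2 + 1 + 1 + 2 + 1 + 1 + 2 + 2 + 0 + 0 + 1 + 2 + 1 + 0 + 2 + 1 + 0 + 1 + 2 + 1 + 2 + 1 = 34
distinct = 465 − 34 = 431

431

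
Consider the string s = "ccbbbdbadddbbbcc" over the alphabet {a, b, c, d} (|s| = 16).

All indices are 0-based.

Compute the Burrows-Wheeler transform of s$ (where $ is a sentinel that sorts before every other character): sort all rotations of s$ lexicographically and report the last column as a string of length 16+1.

rank  rotation           last
    0  $ccbbbdbadddbbbcc  c
    1  adddbbbcc$ccbbbdb  b
    2  badddbbbcc$ccbbbd  d
    3  bbbcc$ccbbbdbaddd  d
    4  bbbdbadddbbbcc$cc  c
    5  bbcc$ccbbbdbadddb  b
    6  bbdbadddbbbcc$ccb  b
    7  bcc$ccbbbdbadddbb  b
    8  bdbadddbbbcc$ccbb  b
    9  c$ccbbbdbadddbbbc  c
   10  cbbbdbadddbbbcc$c  c
   11  cc$ccbbbdbadddbbb  b
   12  ccbbbdbadddbbbcc$  $
   13  dbadddbbbcc$ccbbb  b
   14  dbbbcc$ccbbbdbadd  d
   15  ddbbbcc$ccbbbdbad  d
   16  dddbbbcc$ccbbbdba  a

cbddcbbbbccb$bdda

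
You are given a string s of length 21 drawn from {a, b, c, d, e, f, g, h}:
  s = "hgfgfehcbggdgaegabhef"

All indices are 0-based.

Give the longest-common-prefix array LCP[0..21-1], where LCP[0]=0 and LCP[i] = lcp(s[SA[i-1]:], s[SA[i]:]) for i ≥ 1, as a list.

rank→(start, suffix):
  0 → (16, 'abhef')
  1 → (13, 'aegabhef')
  2 → (8, 'bggdgaegabhef')
  3 → (17, 'bhef')
  4 → (7, 'cbggdgaegabhef')
  5 → (11, 'dgaegabhef')
  6 → (19, 'ef')
  7 → (14, 'egabhef')
  8 → (5, 'ehcbggdgaegabhef')
  9 → (20, 'f')
  10 → (4, 'fehcbggdgaegabhef')
  11 → (2, 'fgfehcbggdgaegabhef')
  12 → (15, 'gabhef')
  13 → (12, 'gaegabhef')
  14 → (10, 'gdgaegabhef')
  15 → (3, 'gfehcbggdgaegabhef')
  16 → (1, 'gfgfehcbggdgaegabhef')
  17 → (9, 'ggdgaegabhef')
  18 → (6, 'hcbggdgaegabhef')
  19 → (18, 'hef')
  20 → (0, 'hgfgfehcbggdgaegabhef')

SA = [16, 13, 8, 17, 7, 11, 19, 14, 5, 20, 4, 2, 15, 12, 10, 3, 1, 9, 6, 18, 0]
[i] adj suffixes → lcp
  [1] 16/13 → 1 ('a')
  [2] 13/8 → 0 ('')
  [3] 8/17 → 1 ('b')
  [4] 17/7 → 0 ('')
  [5] 7/11 → 0 ('')
  [6] 11/19 → 0 ('')
  [7] 19/14 → 1 ('e')
  [8] 14/5 → 1 ('e')
  [9] 5/20 → 0 ('')
  [10] 20/4 → 1 ('f')
  [11] 4/2 → 1 ('f')
  [12] 2/15 → 0 ('')
  [13] 15/12 → 2 ('ga')
  [14] 12/10 → 1 ('g')
  [15] 10/3 → 1 ('g')
  [16] 3/1 → 2 ('gf')
  [17] 1/9 → 1 ('g')
  [18] 9/6 → 0 ('')
  [19] 6/18 → 1 ('h')
  [20] 18/0 → 1 ('h')

[0, 1, 0, 1, 0, 0, 0, 1, 1, 0, 1, 1, 0, 2, 1, 1, 2, 1, 0, 1, 1]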